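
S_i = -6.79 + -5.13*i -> [-6.79, -11.92, -17.05, -22.18, -27.31]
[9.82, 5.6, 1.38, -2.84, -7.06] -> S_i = 9.82 + -4.22*i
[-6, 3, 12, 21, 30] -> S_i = -6 + 9*i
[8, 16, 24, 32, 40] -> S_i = 8 + 8*i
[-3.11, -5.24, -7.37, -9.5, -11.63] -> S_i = -3.11 + -2.13*i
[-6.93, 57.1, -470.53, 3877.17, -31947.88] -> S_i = -6.93*(-8.24)^i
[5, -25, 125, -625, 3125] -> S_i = 5*-5^i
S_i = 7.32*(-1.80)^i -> [7.32, -13.18, 23.72, -42.69, 76.84]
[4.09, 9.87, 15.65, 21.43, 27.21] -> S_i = 4.09 + 5.78*i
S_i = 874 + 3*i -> [874, 877, 880, 883, 886]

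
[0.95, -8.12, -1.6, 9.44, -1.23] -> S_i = Random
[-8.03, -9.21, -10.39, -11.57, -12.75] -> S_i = -8.03 + -1.18*i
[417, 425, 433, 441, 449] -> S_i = 417 + 8*i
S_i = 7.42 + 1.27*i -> [7.42, 8.69, 9.96, 11.23, 12.5]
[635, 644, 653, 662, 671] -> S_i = 635 + 9*i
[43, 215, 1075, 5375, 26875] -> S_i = 43*5^i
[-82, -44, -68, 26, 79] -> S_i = Random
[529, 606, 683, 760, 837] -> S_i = 529 + 77*i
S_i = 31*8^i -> [31, 248, 1984, 15872, 126976]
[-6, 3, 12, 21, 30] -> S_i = -6 + 9*i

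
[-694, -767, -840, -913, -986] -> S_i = -694 + -73*i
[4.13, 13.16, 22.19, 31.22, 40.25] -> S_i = 4.13 + 9.03*i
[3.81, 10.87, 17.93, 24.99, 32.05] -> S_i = 3.81 + 7.06*i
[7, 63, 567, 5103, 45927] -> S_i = 7*9^i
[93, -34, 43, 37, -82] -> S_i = Random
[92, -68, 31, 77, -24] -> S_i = Random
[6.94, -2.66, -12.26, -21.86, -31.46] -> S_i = 6.94 + -9.60*i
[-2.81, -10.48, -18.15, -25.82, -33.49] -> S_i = -2.81 + -7.67*i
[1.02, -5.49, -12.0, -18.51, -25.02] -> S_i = 1.02 + -6.51*i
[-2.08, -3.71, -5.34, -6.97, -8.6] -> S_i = -2.08 + -1.63*i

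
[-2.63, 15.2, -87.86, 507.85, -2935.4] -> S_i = -2.63*(-5.78)^i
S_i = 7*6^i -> [7, 42, 252, 1512, 9072]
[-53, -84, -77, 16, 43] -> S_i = Random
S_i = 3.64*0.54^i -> [3.64, 1.97, 1.06, 0.57, 0.31]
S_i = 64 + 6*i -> [64, 70, 76, 82, 88]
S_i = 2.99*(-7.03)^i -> [2.99, -21.02, 147.77, -1038.81, 7302.85]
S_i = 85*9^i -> [85, 765, 6885, 61965, 557685]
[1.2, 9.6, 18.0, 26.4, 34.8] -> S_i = 1.20 + 8.40*i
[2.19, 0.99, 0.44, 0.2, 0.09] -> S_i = 2.19*0.45^i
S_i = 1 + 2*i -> [1, 3, 5, 7, 9]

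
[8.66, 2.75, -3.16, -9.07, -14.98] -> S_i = 8.66 + -5.91*i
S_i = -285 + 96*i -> [-285, -189, -93, 3, 99]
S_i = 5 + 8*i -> [5, 13, 21, 29, 37]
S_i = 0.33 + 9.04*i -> [0.33, 9.37, 18.41, 27.45, 36.49]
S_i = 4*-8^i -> [4, -32, 256, -2048, 16384]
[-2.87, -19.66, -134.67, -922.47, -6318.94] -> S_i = -2.87*6.85^i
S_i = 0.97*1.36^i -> [0.97, 1.32, 1.79, 2.44, 3.32]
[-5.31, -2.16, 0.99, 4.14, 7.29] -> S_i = -5.31 + 3.15*i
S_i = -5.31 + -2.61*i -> [-5.31, -7.92, -10.53, -13.14, -15.75]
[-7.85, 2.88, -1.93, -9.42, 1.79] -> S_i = Random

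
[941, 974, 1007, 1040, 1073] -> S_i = 941 + 33*i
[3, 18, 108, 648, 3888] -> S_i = 3*6^i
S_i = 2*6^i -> [2, 12, 72, 432, 2592]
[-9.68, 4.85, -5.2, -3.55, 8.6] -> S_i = Random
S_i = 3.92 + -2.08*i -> [3.92, 1.84, -0.24, -2.32, -4.4]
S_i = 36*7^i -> [36, 252, 1764, 12348, 86436]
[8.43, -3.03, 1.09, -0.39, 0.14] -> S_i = 8.43*(-0.36)^i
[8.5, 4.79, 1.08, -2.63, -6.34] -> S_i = 8.50 + -3.71*i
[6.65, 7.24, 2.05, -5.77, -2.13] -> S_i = Random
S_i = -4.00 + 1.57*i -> [-4.0, -2.43, -0.86, 0.71, 2.28]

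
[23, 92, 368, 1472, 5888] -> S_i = 23*4^i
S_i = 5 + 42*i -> [5, 47, 89, 131, 173]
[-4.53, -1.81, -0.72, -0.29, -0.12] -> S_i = -4.53*0.40^i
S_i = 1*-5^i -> [1, -5, 25, -125, 625]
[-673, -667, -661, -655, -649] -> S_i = -673 + 6*i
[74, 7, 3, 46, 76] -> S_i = Random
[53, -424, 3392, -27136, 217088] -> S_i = 53*-8^i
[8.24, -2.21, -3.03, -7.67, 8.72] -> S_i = Random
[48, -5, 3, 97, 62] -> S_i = Random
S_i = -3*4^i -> [-3, -12, -48, -192, -768]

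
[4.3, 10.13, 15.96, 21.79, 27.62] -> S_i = 4.30 + 5.83*i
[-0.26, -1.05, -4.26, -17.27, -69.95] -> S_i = -0.26*4.05^i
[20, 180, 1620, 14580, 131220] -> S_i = 20*9^i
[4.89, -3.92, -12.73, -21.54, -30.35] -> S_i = 4.89 + -8.81*i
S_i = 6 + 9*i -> [6, 15, 24, 33, 42]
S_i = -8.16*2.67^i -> [-8.16, -21.79, -58.17, -155.32, -414.7]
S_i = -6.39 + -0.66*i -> [-6.39, -7.05, -7.71, -8.37, -9.03]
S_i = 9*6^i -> [9, 54, 324, 1944, 11664]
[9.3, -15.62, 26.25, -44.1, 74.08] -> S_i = 9.30*(-1.68)^i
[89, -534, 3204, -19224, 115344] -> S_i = 89*-6^i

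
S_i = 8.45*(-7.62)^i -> [8.45, -64.39, 490.64, -3738.71, 28488.96]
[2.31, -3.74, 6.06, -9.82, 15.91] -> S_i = 2.31*(-1.62)^i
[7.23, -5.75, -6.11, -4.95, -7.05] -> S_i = Random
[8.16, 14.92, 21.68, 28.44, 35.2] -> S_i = 8.16 + 6.76*i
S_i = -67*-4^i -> [-67, 268, -1072, 4288, -17152]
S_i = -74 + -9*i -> [-74, -83, -92, -101, -110]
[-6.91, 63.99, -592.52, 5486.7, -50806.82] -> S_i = -6.91*(-9.26)^i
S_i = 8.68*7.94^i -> [8.68, 68.92, 547.22, 4344.91, 34498.62]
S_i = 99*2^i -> [99, 198, 396, 792, 1584]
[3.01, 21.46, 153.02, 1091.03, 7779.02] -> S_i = 3.01*7.13^i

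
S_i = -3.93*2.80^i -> [-3.93, -11.0, -30.81, -86.27, -241.56]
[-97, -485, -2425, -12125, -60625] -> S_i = -97*5^i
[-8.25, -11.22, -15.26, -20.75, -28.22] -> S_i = -8.25*1.36^i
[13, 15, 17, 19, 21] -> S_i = 13 + 2*i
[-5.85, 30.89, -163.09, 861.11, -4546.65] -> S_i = -5.85*(-5.28)^i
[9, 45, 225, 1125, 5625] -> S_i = 9*5^i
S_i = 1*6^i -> [1, 6, 36, 216, 1296]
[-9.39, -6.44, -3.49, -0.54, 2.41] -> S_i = -9.39 + 2.95*i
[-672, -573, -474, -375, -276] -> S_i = -672 + 99*i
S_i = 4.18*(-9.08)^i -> [4.18, -37.95, 344.63, -3129.2, 28413.17]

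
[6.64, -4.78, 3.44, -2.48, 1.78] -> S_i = 6.64*(-0.72)^i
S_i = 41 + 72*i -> [41, 113, 185, 257, 329]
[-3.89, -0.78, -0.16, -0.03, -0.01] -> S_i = -3.89*0.20^i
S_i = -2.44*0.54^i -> [-2.44, -1.32, -0.71, -0.38, -0.21]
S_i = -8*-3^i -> [-8, 24, -72, 216, -648]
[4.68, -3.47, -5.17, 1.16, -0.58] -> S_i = Random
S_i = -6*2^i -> [-6, -12, -24, -48, -96]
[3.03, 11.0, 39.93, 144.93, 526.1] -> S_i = 3.03*3.63^i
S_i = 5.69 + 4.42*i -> [5.69, 10.11, 14.53, 18.95, 23.37]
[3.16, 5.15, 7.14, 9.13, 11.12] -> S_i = 3.16 + 1.99*i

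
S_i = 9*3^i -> [9, 27, 81, 243, 729]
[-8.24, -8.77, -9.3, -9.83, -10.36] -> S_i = -8.24 + -0.53*i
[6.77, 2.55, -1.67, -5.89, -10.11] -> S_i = 6.77 + -4.22*i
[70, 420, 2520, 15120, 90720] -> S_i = 70*6^i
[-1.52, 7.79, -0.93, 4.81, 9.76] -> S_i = Random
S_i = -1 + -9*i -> [-1, -10, -19, -28, -37]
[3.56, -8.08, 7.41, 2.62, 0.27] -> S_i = Random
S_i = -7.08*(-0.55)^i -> [-7.08, 3.89, -2.14, 1.18, -0.65]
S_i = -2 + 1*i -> [-2, -1, 0, 1, 2]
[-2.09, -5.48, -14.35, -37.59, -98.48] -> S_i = -2.09*2.62^i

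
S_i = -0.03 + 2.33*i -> [-0.03, 2.3, 4.63, 6.96, 9.29]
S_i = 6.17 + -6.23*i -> [6.17, -0.06, -6.29, -12.52, -18.75]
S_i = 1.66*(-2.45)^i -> [1.66, -4.07, 9.96, -24.41, 59.81]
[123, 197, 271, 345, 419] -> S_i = 123 + 74*i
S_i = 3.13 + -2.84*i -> [3.13, 0.29, -2.55, -5.39, -8.23]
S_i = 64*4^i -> [64, 256, 1024, 4096, 16384]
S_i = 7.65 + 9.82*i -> [7.65, 17.47, 27.29, 37.11, 46.93]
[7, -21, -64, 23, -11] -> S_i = Random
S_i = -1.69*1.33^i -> [-1.69, -2.25, -2.99, -3.98, -5.29]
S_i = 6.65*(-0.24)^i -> [6.65, -1.6, 0.38, -0.09, 0.02]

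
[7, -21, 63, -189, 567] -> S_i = 7*-3^i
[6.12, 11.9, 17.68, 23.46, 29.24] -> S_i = 6.12 + 5.78*i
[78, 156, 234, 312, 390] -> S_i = 78 + 78*i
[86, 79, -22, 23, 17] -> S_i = Random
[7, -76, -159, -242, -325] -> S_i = 7 + -83*i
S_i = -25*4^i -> [-25, -100, -400, -1600, -6400]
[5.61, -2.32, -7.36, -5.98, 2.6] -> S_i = Random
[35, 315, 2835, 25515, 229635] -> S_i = 35*9^i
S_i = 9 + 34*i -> [9, 43, 77, 111, 145]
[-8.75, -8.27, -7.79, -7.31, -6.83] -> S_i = -8.75 + 0.48*i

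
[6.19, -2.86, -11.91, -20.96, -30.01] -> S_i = 6.19 + -9.05*i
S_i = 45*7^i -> [45, 315, 2205, 15435, 108045]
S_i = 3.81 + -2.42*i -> [3.81, 1.39, -1.03, -3.45, -5.87]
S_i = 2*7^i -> [2, 14, 98, 686, 4802]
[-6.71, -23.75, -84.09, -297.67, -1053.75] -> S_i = -6.71*3.54^i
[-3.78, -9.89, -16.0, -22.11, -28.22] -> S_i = -3.78 + -6.11*i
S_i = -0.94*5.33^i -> [-0.94, -5.01, -26.7, -142.33, -758.64]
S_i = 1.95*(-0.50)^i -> [1.95, -0.98, 0.49, -0.24, 0.12]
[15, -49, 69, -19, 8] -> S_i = Random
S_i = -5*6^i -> [-5, -30, -180, -1080, -6480]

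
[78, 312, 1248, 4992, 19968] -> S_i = 78*4^i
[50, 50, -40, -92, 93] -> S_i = Random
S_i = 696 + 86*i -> [696, 782, 868, 954, 1040]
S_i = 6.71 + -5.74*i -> [6.71, 0.97, -4.77, -10.51, -16.25]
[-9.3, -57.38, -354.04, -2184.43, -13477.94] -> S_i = -9.30*6.17^i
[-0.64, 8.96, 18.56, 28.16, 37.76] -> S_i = -0.64 + 9.60*i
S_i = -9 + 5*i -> [-9, -4, 1, 6, 11]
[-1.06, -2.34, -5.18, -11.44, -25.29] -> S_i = -1.06*2.21^i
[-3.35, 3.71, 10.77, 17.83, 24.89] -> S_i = -3.35 + 7.06*i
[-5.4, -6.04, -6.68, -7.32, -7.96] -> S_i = -5.40 + -0.64*i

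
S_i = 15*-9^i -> [15, -135, 1215, -10935, 98415]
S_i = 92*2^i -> [92, 184, 368, 736, 1472]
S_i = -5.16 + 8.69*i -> [-5.16, 3.53, 12.22, 20.91, 29.6]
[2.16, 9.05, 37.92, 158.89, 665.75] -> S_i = 2.16*4.19^i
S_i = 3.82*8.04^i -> [3.82, 30.71, 246.93, 1985.32, 15962.01]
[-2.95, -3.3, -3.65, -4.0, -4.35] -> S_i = -2.95 + -0.35*i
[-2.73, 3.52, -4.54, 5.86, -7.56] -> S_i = -2.73*(-1.29)^i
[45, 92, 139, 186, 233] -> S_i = 45 + 47*i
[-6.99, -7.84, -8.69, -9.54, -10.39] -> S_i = -6.99 + -0.85*i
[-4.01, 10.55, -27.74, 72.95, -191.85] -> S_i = -4.01*(-2.63)^i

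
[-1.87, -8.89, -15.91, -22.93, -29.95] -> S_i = -1.87 + -7.02*i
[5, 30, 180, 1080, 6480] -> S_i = 5*6^i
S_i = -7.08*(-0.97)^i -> [-7.08, 6.87, -6.66, 6.46, -6.27]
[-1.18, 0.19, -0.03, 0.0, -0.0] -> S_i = -1.18*(-0.16)^i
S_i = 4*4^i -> [4, 16, 64, 256, 1024]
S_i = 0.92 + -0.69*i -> [0.92, 0.23, -0.46, -1.15, -1.84]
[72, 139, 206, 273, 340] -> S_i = 72 + 67*i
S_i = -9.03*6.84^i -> [-9.03, -61.77, -422.47, -2889.72, -19765.7]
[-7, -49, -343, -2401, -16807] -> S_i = -7*7^i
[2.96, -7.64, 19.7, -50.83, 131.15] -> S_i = 2.96*(-2.58)^i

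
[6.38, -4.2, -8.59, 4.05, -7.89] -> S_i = Random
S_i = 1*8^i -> [1, 8, 64, 512, 4096]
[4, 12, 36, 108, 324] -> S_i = 4*3^i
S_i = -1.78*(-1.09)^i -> [-1.78, 1.94, -2.11, 2.31, -2.51]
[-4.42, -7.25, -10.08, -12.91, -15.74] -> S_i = -4.42 + -2.83*i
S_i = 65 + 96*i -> [65, 161, 257, 353, 449]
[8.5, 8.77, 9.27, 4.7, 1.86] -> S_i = Random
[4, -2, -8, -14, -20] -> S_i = 4 + -6*i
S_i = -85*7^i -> [-85, -595, -4165, -29155, -204085]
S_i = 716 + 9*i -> [716, 725, 734, 743, 752]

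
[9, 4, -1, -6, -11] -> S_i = 9 + -5*i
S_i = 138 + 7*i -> [138, 145, 152, 159, 166]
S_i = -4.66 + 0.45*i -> [-4.66, -4.21, -3.76, -3.31, -2.86]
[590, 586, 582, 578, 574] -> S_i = 590 + -4*i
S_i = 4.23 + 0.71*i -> [4.23, 4.94, 5.65, 6.36, 7.07]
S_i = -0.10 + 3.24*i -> [-0.1, 3.14, 6.38, 9.62, 12.86]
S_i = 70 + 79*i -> [70, 149, 228, 307, 386]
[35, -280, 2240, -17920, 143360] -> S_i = 35*-8^i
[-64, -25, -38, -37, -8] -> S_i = Random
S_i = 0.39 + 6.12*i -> [0.39, 6.51, 12.63, 18.75, 24.87]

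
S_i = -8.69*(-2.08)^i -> [-8.69, 18.08, -37.6, 78.2, -162.66]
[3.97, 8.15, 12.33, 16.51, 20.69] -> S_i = 3.97 + 4.18*i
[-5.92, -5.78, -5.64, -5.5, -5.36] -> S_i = -5.92 + 0.14*i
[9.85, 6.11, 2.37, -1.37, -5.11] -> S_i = 9.85 + -3.74*i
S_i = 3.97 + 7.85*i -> [3.97, 11.82, 19.67, 27.52, 35.37]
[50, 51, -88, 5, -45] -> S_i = Random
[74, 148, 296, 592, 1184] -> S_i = 74*2^i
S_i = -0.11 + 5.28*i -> [-0.11, 5.17, 10.45, 15.73, 21.01]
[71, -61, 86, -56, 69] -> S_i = Random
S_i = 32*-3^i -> [32, -96, 288, -864, 2592]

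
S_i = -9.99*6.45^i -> [-9.99, -64.44, -415.61, -2680.68, -17290.37]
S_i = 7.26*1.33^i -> [7.26, 9.66, 12.84, 17.08, 22.72]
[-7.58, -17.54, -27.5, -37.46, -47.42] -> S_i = -7.58 + -9.96*i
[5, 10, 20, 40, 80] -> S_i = 5*2^i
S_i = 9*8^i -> [9, 72, 576, 4608, 36864]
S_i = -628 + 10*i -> [-628, -618, -608, -598, -588]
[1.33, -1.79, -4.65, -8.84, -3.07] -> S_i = Random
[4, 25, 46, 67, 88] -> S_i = 4 + 21*i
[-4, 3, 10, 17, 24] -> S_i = -4 + 7*i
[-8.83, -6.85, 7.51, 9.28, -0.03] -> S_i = Random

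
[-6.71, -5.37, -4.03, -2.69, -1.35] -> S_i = -6.71 + 1.34*i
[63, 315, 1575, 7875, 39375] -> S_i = 63*5^i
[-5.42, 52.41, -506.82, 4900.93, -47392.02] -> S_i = -5.42*(-9.67)^i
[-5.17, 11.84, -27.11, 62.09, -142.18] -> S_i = -5.17*(-2.29)^i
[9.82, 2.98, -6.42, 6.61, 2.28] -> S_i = Random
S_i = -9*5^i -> [-9, -45, -225, -1125, -5625]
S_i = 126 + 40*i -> [126, 166, 206, 246, 286]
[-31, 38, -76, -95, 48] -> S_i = Random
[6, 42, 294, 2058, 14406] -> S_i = 6*7^i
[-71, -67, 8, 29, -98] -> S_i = Random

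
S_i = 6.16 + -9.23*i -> [6.16, -3.07, -12.3, -21.53, -30.76]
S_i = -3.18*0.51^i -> [-3.18, -1.62, -0.83, -0.42, -0.22]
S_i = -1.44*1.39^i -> [-1.44, -2.0, -2.78, -3.87, -5.38]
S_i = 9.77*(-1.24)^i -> [9.77, -12.11, 15.02, -18.63, 23.1]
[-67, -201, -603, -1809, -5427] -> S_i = -67*3^i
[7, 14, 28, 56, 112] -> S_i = 7*2^i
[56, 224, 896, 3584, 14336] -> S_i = 56*4^i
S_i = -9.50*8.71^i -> [-9.5, -82.74, -720.71, -6277.37, -54675.94]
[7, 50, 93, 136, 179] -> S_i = 7 + 43*i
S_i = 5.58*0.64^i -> [5.58, 3.57, 2.29, 1.46, 0.94]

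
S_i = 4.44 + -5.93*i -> [4.44, -1.49, -7.42, -13.35, -19.28]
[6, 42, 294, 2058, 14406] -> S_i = 6*7^i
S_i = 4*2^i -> [4, 8, 16, 32, 64]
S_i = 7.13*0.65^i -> [7.13, 4.63, 3.01, 1.96, 1.27]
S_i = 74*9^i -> [74, 666, 5994, 53946, 485514]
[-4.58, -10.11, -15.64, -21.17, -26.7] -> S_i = -4.58 + -5.53*i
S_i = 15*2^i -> [15, 30, 60, 120, 240]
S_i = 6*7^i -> [6, 42, 294, 2058, 14406]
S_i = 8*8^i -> [8, 64, 512, 4096, 32768]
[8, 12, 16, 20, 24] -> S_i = 8 + 4*i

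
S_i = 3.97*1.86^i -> [3.97, 7.38, 13.73, 25.55, 47.52]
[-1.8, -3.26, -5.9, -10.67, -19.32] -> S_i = -1.80*1.81^i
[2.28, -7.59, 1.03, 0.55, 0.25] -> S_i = Random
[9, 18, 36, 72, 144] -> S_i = 9*2^i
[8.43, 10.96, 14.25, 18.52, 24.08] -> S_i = 8.43*1.30^i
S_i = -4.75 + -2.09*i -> [-4.75, -6.84, -8.93, -11.02, -13.11]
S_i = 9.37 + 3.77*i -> [9.37, 13.14, 16.91, 20.68, 24.45]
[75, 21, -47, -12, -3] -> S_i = Random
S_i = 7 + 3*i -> [7, 10, 13, 16, 19]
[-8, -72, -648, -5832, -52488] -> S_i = -8*9^i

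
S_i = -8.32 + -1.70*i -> [-8.32, -10.02, -11.72, -13.42, -15.12]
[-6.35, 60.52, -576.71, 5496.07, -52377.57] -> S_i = -6.35*(-9.53)^i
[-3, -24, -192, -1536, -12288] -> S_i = -3*8^i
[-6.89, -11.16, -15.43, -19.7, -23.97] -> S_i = -6.89 + -4.27*i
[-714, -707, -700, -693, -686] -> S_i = -714 + 7*i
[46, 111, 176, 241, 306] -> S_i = 46 + 65*i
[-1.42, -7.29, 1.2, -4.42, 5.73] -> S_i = Random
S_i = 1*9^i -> [1, 9, 81, 729, 6561]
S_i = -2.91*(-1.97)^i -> [-2.91, 5.73, -11.29, 22.25, -43.83]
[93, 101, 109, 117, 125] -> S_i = 93 + 8*i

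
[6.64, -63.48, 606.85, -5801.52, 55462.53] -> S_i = 6.64*(-9.56)^i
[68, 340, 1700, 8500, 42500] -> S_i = 68*5^i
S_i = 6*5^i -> [6, 30, 150, 750, 3750]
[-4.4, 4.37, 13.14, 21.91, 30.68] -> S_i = -4.40 + 8.77*i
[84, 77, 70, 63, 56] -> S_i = 84 + -7*i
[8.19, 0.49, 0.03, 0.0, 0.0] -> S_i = 8.19*0.06^i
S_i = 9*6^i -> [9, 54, 324, 1944, 11664]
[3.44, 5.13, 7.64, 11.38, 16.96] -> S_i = 3.44*1.49^i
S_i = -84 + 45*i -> [-84, -39, 6, 51, 96]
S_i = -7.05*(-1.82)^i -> [-7.05, 12.83, -23.35, 42.5, -77.35]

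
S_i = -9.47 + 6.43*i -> [-9.47, -3.04, 3.39, 9.82, 16.25]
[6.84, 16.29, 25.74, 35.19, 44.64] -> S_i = 6.84 + 9.45*i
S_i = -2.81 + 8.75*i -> [-2.81, 5.94, 14.69, 23.44, 32.19]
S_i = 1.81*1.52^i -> [1.81, 2.75, 4.18, 6.36, 9.66]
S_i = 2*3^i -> [2, 6, 18, 54, 162]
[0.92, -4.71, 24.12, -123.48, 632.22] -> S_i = 0.92*(-5.12)^i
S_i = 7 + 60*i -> [7, 67, 127, 187, 247]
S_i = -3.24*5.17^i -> [-3.24, -16.75, -86.6, -447.73, -2314.77]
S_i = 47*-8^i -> [47, -376, 3008, -24064, 192512]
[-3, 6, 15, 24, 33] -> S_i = -3 + 9*i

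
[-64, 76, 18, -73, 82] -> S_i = Random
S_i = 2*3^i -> [2, 6, 18, 54, 162]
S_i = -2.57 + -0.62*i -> [-2.57, -3.19, -3.81, -4.43, -5.05]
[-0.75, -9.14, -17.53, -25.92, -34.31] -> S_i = -0.75 + -8.39*i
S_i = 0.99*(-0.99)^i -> [0.99, -0.98, 0.97, -0.96, 0.95]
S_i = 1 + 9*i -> [1, 10, 19, 28, 37]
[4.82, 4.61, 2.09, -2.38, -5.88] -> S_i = Random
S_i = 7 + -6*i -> [7, 1, -5, -11, -17]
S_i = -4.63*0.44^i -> [-4.63, -2.04, -0.9, -0.39, -0.17]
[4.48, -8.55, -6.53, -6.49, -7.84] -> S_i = Random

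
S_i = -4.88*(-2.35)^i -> [-4.88, 11.47, -26.95, 63.33, -148.83]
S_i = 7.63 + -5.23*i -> [7.63, 2.4, -2.83, -8.06, -13.29]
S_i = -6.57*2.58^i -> [-6.57, -16.95, -43.73, -112.83, -291.1]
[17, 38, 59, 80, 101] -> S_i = 17 + 21*i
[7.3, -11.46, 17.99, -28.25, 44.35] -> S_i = 7.30*(-1.57)^i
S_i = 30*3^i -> [30, 90, 270, 810, 2430]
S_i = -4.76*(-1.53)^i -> [-4.76, 7.28, -11.14, 17.05, -26.08]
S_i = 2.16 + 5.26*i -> [2.16, 7.42, 12.68, 17.94, 23.2]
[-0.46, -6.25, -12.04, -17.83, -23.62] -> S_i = -0.46 + -5.79*i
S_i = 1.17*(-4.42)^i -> [1.17, -5.17, 22.86, -101.03, 446.55]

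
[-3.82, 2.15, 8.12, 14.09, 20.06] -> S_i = -3.82 + 5.97*i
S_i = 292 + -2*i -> [292, 290, 288, 286, 284]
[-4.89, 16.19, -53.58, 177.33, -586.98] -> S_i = -4.89*(-3.31)^i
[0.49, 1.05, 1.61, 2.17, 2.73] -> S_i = 0.49 + 0.56*i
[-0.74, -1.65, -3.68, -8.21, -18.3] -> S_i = -0.74*2.23^i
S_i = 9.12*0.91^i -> [9.12, 8.3, 7.55, 6.87, 6.25]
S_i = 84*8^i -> [84, 672, 5376, 43008, 344064]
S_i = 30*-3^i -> [30, -90, 270, -810, 2430]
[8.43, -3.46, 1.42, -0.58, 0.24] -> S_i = 8.43*(-0.41)^i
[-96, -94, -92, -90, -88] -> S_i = -96 + 2*i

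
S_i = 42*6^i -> [42, 252, 1512, 9072, 54432]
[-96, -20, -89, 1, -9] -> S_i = Random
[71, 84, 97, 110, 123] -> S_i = 71 + 13*i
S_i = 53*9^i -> [53, 477, 4293, 38637, 347733]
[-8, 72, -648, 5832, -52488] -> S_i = -8*-9^i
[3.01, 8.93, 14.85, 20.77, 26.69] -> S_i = 3.01 + 5.92*i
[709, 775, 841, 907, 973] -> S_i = 709 + 66*i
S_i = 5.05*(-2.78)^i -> [5.05, -14.04, 39.03, -108.5, 301.63]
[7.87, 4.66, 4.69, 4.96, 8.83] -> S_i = Random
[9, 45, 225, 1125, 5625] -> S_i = 9*5^i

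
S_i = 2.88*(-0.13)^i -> [2.88, -0.37, 0.05, -0.01, 0.0]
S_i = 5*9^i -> [5, 45, 405, 3645, 32805]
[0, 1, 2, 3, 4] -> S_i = 0 + 1*i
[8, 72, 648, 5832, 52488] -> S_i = 8*9^i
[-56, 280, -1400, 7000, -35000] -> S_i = -56*-5^i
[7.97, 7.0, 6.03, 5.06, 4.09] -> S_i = 7.97 + -0.97*i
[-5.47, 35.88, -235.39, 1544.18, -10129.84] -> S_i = -5.47*(-6.56)^i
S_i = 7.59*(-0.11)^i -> [7.59, -0.83, 0.09, -0.01, 0.0]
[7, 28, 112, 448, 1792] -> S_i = 7*4^i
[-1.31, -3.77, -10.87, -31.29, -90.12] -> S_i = -1.31*2.88^i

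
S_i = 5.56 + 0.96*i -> [5.56, 6.52, 7.48, 8.44, 9.4]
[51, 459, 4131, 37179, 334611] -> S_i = 51*9^i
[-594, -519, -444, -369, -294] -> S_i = -594 + 75*i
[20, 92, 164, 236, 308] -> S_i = 20 + 72*i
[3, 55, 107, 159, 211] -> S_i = 3 + 52*i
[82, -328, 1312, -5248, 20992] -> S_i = 82*-4^i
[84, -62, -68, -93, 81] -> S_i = Random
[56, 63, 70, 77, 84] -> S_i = 56 + 7*i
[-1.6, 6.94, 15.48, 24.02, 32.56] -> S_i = -1.60 + 8.54*i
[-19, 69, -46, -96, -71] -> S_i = Random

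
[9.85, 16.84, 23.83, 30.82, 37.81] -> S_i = 9.85 + 6.99*i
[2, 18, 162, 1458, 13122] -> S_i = 2*9^i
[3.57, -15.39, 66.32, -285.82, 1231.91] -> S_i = 3.57*(-4.31)^i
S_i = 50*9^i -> [50, 450, 4050, 36450, 328050]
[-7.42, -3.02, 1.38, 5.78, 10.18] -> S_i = -7.42 + 4.40*i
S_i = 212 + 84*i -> [212, 296, 380, 464, 548]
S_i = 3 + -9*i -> [3, -6, -15, -24, -33]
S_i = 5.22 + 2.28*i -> [5.22, 7.5, 9.78, 12.06, 14.34]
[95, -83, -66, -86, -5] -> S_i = Random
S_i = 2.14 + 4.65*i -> [2.14, 6.79, 11.44, 16.09, 20.74]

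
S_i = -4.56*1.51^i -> [-4.56, -6.89, -10.4, -15.7, -23.71]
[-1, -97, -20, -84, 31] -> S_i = Random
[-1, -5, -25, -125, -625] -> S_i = -1*5^i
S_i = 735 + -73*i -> [735, 662, 589, 516, 443]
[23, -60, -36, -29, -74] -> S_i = Random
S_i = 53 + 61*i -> [53, 114, 175, 236, 297]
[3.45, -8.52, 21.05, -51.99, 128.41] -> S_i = 3.45*(-2.47)^i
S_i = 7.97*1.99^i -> [7.97, 15.86, 31.56, 62.81, 124.99]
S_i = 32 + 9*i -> [32, 41, 50, 59, 68]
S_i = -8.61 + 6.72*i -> [-8.61, -1.89, 4.83, 11.55, 18.27]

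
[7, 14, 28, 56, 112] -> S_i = 7*2^i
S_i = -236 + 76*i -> [-236, -160, -84, -8, 68]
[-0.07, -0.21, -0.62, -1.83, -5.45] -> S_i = -0.07*2.97^i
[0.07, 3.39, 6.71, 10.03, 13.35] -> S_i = 0.07 + 3.32*i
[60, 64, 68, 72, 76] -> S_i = 60 + 4*i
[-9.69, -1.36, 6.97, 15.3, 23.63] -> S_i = -9.69 + 8.33*i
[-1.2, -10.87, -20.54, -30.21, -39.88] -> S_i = -1.20 + -9.67*i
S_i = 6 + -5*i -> [6, 1, -4, -9, -14]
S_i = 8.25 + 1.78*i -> [8.25, 10.03, 11.81, 13.59, 15.37]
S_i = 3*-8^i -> [3, -24, 192, -1536, 12288]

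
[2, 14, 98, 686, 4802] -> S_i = 2*7^i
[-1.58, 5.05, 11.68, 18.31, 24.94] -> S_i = -1.58 + 6.63*i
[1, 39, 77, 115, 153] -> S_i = 1 + 38*i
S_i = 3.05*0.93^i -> [3.05, 2.84, 2.64, 2.45, 2.28]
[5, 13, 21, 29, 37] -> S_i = 5 + 8*i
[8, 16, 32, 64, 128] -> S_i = 8*2^i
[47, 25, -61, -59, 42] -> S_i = Random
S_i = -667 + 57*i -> [-667, -610, -553, -496, -439]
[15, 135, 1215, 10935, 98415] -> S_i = 15*9^i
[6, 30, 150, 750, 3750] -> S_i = 6*5^i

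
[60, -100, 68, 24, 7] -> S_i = Random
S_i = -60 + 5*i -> [-60, -55, -50, -45, -40]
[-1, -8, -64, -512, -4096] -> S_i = -1*8^i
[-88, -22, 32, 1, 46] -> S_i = Random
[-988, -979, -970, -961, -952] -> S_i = -988 + 9*i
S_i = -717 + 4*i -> [-717, -713, -709, -705, -701]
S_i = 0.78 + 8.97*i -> [0.78, 9.75, 18.72, 27.69, 36.66]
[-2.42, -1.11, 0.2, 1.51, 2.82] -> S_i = -2.42 + 1.31*i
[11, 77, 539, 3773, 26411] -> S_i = 11*7^i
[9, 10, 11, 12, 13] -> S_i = 9 + 1*i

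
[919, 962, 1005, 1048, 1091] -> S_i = 919 + 43*i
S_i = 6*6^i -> [6, 36, 216, 1296, 7776]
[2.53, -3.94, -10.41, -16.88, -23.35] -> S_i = 2.53 + -6.47*i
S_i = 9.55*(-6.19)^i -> [9.55, -59.11, 365.92, -2265.04, 14020.58]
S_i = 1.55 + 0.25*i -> [1.55, 1.8, 2.05, 2.3, 2.55]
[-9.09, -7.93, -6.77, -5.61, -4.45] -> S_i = -9.09 + 1.16*i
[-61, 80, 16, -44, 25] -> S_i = Random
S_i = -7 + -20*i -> [-7, -27, -47, -67, -87]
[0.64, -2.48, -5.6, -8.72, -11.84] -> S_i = 0.64 + -3.12*i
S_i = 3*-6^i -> [3, -18, 108, -648, 3888]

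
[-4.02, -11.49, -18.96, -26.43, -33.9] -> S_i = -4.02 + -7.47*i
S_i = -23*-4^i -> [-23, 92, -368, 1472, -5888]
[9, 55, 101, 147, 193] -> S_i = 9 + 46*i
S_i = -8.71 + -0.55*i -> [-8.71, -9.26, -9.81, -10.36, -10.91]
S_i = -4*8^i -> [-4, -32, -256, -2048, -16384]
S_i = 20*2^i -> [20, 40, 80, 160, 320]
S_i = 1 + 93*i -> [1, 94, 187, 280, 373]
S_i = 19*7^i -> [19, 133, 931, 6517, 45619]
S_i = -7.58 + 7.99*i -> [-7.58, 0.41, 8.4, 16.39, 24.38]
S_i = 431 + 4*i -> [431, 435, 439, 443, 447]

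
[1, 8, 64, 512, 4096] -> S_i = 1*8^i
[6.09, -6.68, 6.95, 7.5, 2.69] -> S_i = Random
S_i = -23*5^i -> [-23, -115, -575, -2875, -14375]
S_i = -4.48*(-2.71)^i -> [-4.48, 12.14, -32.9, 89.16, -241.63]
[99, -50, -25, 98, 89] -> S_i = Random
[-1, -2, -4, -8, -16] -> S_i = -1*2^i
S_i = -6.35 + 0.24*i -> [-6.35, -6.11, -5.87, -5.63, -5.39]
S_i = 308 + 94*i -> [308, 402, 496, 590, 684]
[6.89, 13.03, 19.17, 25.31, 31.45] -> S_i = 6.89 + 6.14*i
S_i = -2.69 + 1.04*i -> [-2.69, -1.65, -0.61, 0.43, 1.47]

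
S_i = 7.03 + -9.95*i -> [7.03, -2.92, -12.87, -22.82, -32.77]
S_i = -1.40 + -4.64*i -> [-1.4, -6.04, -10.68, -15.32, -19.96]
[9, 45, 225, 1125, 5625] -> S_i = 9*5^i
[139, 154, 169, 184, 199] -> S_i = 139 + 15*i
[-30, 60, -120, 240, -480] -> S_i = -30*-2^i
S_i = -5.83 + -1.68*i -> [-5.83, -7.51, -9.19, -10.87, -12.55]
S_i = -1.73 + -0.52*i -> [-1.73, -2.25, -2.77, -3.29, -3.81]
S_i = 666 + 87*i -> [666, 753, 840, 927, 1014]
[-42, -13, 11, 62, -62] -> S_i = Random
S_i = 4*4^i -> [4, 16, 64, 256, 1024]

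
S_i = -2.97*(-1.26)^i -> [-2.97, 3.74, -4.72, 5.94, -7.49]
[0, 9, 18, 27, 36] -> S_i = 0 + 9*i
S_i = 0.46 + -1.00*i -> [0.46, -0.54, -1.54, -2.54, -3.54]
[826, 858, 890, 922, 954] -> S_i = 826 + 32*i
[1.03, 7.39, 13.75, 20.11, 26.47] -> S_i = 1.03 + 6.36*i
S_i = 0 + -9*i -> [0, -9, -18, -27, -36]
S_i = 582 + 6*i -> [582, 588, 594, 600, 606]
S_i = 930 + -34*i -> [930, 896, 862, 828, 794]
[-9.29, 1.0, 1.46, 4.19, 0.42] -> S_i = Random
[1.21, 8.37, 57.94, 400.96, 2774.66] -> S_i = 1.21*6.92^i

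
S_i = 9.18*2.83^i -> [9.18, 25.98, 73.52, 208.07, 588.83]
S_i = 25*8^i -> [25, 200, 1600, 12800, 102400]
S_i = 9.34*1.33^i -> [9.34, 12.42, 16.52, 21.97, 29.22]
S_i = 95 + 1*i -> [95, 96, 97, 98, 99]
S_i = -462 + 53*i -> [-462, -409, -356, -303, -250]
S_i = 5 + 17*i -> [5, 22, 39, 56, 73]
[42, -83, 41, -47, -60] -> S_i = Random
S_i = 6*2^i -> [6, 12, 24, 48, 96]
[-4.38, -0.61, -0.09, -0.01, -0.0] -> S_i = -4.38*0.14^i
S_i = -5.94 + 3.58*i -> [-5.94, -2.36, 1.22, 4.8, 8.38]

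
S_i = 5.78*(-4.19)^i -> [5.78, -24.22, 101.47, -425.18, 1781.49]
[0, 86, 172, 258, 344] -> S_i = 0 + 86*i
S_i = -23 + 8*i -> [-23, -15, -7, 1, 9]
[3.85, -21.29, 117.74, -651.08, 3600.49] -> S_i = 3.85*(-5.53)^i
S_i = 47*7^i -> [47, 329, 2303, 16121, 112847]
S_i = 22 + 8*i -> [22, 30, 38, 46, 54]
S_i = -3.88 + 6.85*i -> [-3.88, 2.97, 9.82, 16.67, 23.52]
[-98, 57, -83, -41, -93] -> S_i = Random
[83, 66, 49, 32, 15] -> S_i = 83 + -17*i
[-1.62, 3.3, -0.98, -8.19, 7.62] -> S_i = Random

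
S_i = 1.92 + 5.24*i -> [1.92, 7.16, 12.4, 17.64, 22.88]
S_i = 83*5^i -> [83, 415, 2075, 10375, 51875]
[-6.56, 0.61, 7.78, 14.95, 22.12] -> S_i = -6.56 + 7.17*i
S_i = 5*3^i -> [5, 15, 45, 135, 405]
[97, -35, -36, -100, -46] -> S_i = Random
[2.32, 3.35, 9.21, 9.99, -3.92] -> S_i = Random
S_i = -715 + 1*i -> [-715, -714, -713, -712, -711]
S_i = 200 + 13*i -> [200, 213, 226, 239, 252]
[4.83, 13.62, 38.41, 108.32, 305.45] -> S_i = 4.83*2.82^i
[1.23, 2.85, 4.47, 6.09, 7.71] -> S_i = 1.23 + 1.62*i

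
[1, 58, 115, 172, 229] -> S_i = 1 + 57*i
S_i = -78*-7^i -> [-78, 546, -3822, 26754, -187278]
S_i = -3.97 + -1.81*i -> [-3.97, -5.78, -7.59, -9.4, -11.21]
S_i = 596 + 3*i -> [596, 599, 602, 605, 608]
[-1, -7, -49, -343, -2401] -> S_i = -1*7^i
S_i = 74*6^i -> [74, 444, 2664, 15984, 95904]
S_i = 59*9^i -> [59, 531, 4779, 43011, 387099]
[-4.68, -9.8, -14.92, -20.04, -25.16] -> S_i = -4.68 + -5.12*i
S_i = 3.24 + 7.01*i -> [3.24, 10.25, 17.26, 24.27, 31.28]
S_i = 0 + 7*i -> [0, 7, 14, 21, 28]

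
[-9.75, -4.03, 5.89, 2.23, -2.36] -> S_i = Random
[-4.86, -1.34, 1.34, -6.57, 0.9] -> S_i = Random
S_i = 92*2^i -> [92, 184, 368, 736, 1472]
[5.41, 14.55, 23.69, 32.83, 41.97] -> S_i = 5.41 + 9.14*i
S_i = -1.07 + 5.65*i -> [-1.07, 4.58, 10.23, 15.88, 21.53]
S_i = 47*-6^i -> [47, -282, 1692, -10152, 60912]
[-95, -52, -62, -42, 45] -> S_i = Random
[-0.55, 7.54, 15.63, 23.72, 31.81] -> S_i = -0.55 + 8.09*i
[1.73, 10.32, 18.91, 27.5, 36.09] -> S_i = 1.73 + 8.59*i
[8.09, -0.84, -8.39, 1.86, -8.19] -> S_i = Random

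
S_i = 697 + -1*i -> [697, 696, 695, 694, 693]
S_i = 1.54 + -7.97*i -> [1.54, -6.43, -14.4, -22.37, -30.34]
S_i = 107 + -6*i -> [107, 101, 95, 89, 83]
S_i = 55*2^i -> [55, 110, 220, 440, 880]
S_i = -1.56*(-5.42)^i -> [-1.56, 8.46, -45.83, 248.38, -1346.24]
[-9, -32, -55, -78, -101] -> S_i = -9 + -23*i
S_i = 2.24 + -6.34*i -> [2.24, -4.1, -10.44, -16.78, -23.12]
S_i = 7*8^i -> [7, 56, 448, 3584, 28672]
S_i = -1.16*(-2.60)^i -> [-1.16, 3.02, -7.84, 20.39, -53.01]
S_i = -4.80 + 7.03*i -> [-4.8, 2.23, 9.26, 16.29, 23.32]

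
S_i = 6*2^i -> [6, 12, 24, 48, 96]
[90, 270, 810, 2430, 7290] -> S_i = 90*3^i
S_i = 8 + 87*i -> [8, 95, 182, 269, 356]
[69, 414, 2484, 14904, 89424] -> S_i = 69*6^i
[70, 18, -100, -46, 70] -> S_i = Random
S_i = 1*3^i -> [1, 3, 9, 27, 81]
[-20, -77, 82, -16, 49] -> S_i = Random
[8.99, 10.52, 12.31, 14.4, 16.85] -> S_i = 8.99*1.17^i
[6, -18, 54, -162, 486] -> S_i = 6*-3^i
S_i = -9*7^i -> [-9, -63, -441, -3087, -21609]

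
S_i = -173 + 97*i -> [-173, -76, 21, 118, 215]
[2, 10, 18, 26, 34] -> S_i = 2 + 8*i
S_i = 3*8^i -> [3, 24, 192, 1536, 12288]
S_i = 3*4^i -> [3, 12, 48, 192, 768]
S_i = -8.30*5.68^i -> [-8.3, -47.14, -267.78, -1520.98, -8639.16]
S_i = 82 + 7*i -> [82, 89, 96, 103, 110]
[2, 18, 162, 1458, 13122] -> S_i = 2*9^i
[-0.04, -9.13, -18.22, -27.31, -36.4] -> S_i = -0.04 + -9.09*i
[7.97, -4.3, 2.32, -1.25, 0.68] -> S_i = 7.97*(-0.54)^i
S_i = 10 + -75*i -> [10, -65, -140, -215, -290]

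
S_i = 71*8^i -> [71, 568, 4544, 36352, 290816]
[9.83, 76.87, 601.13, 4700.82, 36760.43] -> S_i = 9.83*7.82^i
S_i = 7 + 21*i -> [7, 28, 49, 70, 91]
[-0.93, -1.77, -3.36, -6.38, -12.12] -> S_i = -0.93*1.90^i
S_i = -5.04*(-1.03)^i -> [-5.04, 5.19, -5.35, 5.51, -5.67]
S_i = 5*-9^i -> [5, -45, 405, -3645, 32805]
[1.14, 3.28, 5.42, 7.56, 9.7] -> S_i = 1.14 + 2.14*i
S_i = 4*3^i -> [4, 12, 36, 108, 324]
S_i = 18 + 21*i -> [18, 39, 60, 81, 102]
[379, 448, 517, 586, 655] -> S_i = 379 + 69*i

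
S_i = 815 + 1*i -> [815, 816, 817, 818, 819]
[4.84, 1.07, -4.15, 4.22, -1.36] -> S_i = Random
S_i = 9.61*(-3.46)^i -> [9.61, -33.25, 115.05, -398.06, 1377.3]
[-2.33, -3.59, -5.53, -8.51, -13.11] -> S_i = -2.33*1.54^i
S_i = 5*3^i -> [5, 15, 45, 135, 405]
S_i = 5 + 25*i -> [5, 30, 55, 80, 105]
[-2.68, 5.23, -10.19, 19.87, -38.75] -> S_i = -2.68*(-1.95)^i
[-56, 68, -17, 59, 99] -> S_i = Random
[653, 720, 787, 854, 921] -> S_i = 653 + 67*i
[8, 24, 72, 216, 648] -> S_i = 8*3^i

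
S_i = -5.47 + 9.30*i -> [-5.47, 3.83, 13.13, 22.43, 31.73]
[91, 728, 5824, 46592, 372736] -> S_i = 91*8^i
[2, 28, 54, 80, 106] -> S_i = 2 + 26*i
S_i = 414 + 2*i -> [414, 416, 418, 420, 422]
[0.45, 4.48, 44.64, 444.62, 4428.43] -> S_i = 0.45*9.96^i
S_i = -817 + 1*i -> [-817, -816, -815, -814, -813]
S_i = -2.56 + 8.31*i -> [-2.56, 5.75, 14.06, 22.37, 30.68]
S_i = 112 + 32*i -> [112, 144, 176, 208, 240]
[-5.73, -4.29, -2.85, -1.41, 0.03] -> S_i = -5.73 + 1.44*i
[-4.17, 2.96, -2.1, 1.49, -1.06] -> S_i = -4.17*(-0.71)^i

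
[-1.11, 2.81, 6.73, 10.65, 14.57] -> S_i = -1.11 + 3.92*i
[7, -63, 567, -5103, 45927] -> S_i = 7*-9^i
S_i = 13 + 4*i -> [13, 17, 21, 25, 29]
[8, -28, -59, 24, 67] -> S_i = Random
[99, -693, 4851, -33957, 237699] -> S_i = 99*-7^i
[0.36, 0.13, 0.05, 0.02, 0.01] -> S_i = 0.36*0.36^i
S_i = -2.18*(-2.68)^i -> [-2.18, 5.84, -15.66, 41.96, -112.46]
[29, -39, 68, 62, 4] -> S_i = Random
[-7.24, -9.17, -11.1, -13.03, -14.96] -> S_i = -7.24 + -1.93*i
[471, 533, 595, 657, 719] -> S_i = 471 + 62*i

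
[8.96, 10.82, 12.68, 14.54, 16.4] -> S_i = 8.96 + 1.86*i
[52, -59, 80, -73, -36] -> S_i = Random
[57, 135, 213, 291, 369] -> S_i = 57 + 78*i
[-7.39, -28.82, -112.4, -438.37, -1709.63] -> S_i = -7.39*3.90^i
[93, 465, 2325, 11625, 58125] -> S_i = 93*5^i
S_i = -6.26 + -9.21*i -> [-6.26, -15.47, -24.68, -33.89, -43.1]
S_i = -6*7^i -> [-6, -42, -294, -2058, -14406]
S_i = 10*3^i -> [10, 30, 90, 270, 810]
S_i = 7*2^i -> [7, 14, 28, 56, 112]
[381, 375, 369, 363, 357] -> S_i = 381 + -6*i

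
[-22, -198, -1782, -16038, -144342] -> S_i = -22*9^i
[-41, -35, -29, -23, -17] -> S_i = -41 + 6*i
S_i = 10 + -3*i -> [10, 7, 4, 1, -2]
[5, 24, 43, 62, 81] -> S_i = 5 + 19*i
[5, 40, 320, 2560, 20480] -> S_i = 5*8^i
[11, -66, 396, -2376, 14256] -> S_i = 11*-6^i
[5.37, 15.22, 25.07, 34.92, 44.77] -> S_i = 5.37 + 9.85*i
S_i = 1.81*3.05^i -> [1.81, 5.52, 16.84, 51.35, 156.63]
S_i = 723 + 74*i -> [723, 797, 871, 945, 1019]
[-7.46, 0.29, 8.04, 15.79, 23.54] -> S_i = -7.46 + 7.75*i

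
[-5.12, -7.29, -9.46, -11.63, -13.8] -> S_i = -5.12 + -2.17*i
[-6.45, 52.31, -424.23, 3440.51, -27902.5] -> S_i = -6.45*(-8.11)^i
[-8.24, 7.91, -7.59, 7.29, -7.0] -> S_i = -8.24*(-0.96)^i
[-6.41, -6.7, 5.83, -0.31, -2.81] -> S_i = Random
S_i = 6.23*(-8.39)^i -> [6.23, -52.27, 438.54, -3679.37, 30869.95]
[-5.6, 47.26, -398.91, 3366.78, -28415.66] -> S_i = -5.60*(-8.44)^i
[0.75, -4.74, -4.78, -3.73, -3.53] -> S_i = Random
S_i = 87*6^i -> [87, 522, 3132, 18792, 112752]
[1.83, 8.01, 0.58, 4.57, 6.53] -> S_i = Random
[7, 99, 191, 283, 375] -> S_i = 7 + 92*i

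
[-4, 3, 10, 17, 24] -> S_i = -4 + 7*i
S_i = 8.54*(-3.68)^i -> [8.54, -31.43, 115.65, -425.6, 1566.21]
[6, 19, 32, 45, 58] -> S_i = 6 + 13*i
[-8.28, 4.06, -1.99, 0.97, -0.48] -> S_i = -8.28*(-0.49)^i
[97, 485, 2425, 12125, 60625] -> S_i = 97*5^i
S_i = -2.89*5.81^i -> [-2.89, -16.79, -97.56, -566.8, -3293.08]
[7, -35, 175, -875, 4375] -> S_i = 7*-5^i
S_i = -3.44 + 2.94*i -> [-3.44, -0.5, 2.44, 5.38, 8.32]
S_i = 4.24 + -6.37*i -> [4.24, -2.13, -8.5, -14.87, -21.24]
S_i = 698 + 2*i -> [698, 700, 702, 704, 706]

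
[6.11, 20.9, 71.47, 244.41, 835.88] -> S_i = 6.11*3.42^i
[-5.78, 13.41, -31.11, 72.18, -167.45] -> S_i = -5.78*(-2.32)^i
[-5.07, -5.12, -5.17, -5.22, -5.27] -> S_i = -5.07 + -0.05*i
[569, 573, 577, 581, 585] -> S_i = 569 + 4*i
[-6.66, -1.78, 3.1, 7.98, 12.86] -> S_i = -6.66 + 4.88*i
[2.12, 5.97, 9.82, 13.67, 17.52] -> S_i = 2.12 + 3.85*i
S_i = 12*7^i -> [12, 84, 588, 4116, 28812]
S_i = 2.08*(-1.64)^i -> [2.08, -3.41, 5.59, -9.17, 15.05]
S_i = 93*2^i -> [93, 186, 372, 744, 1488]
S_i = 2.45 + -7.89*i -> [2.45, -5.44, -13.33, -21.22, -29.11]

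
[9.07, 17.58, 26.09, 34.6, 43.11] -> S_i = 9.07 + 8.51*i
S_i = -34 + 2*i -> [-34, -32, -30, -28, -26]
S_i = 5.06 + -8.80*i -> [5.06, -3.74, -12.54, -21.34, -30.14]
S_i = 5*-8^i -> [5, -40, 320, -2560, 20480]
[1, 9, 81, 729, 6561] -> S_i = 1*9^i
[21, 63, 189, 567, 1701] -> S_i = 21*3^i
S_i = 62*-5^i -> [62, -310, 1550, -7750, 38750]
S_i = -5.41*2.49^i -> [-5.41, -13.47, -33.54, -83.52, -207.97]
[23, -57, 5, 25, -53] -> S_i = Random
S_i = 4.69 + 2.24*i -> [4.69, 6.93, 9.17, 11.41, 13.65]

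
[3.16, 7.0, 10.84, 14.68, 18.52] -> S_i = 3.16 + 3.84*i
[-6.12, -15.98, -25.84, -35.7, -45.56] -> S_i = -6.12 + -9.86*i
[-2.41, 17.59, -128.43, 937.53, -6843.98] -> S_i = -2.41*(-7.30)^i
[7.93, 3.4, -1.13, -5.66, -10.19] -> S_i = 7.93 + -4.53*i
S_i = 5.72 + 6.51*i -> [5.72, 12.23, 18.74, 25.25, 31.76]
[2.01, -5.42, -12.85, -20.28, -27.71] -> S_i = 2.01 + -7.43*i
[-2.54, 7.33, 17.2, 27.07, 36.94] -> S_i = -2.54 + 9.87*i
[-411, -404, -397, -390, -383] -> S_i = -411 + 7*i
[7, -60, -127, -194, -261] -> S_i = 7 + -67*i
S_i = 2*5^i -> [2, 10, 50, 250, 1250]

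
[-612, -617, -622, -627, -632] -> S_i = -612 + -5*i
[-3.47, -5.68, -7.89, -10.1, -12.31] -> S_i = -3.47 + -2.21*i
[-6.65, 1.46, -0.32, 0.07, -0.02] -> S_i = -6.65*(-0.22)^i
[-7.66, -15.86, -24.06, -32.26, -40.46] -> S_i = -7.66 + -8.20*i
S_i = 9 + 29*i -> [9, 38, 67, 96, 125]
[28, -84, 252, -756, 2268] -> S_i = 28*-3^i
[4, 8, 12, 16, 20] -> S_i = 4 + 4*i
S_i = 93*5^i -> [93, 465, 2325, 11625, 58125]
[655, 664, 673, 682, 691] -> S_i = 655 + 9*i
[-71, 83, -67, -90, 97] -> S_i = Random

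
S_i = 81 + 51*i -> [81, 132, 183, 234, 285]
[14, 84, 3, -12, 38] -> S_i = Random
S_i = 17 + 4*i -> [17, 21, 25, 29, 33]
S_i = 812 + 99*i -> [812, 911, 1010, 1109, 1208]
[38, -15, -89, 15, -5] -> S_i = Random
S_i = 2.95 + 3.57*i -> [2.95, 6.52, 10.09, 13.66, 17.23]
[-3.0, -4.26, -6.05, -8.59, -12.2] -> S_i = -3.00*1.42^i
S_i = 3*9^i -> [3, 27, 243, 2187, 19683]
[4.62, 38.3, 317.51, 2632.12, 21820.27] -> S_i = 4.62*8.29^i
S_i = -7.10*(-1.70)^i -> [-7.1, 12.07, -20.52, 34.88, -59.3]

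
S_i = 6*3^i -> [6, 18, 54, 162, 486]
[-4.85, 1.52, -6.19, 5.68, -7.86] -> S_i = Random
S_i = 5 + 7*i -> [5, 12, 19, 26, 33]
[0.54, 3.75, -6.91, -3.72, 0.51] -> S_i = Random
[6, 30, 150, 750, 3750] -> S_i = 6*5^i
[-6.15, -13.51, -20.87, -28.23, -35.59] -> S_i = -6.15 + -7.36*i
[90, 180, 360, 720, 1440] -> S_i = 90*2^i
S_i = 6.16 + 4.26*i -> [6.16, 10.42, 14.68, 18.94, 23.2]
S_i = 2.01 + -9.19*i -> [2.01, -7.18, -16.37, -25.56, -34.75]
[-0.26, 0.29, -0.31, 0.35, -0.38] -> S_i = -0.26*(-1.10)^i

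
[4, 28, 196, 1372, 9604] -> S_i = 4*7^i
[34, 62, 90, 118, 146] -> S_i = 34 + 28*i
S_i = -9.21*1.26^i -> [-9.21, -11.6, -14.62, -18.42, -23.21]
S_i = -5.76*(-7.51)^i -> [-5.76, 43.26, -324.86, 2439.73, -18322.39]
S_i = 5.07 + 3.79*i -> [5.07, 8.86, 12.65, 16.44, 20.23]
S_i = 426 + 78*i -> [426, 504, 582, 660, 738]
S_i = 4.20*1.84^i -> [4.2, 7.73, 14.22, 26.16, 48.14]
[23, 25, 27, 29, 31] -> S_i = 23 + 2*i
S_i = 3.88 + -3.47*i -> [3.88, 0.41, -3.06, -6.53, -10.0]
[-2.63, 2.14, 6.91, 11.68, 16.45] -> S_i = -2.63 + 4.77*i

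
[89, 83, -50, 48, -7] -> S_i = Random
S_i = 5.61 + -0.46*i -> [5.61, 5.15, 4.69, 4.23, 3.77]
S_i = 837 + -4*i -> [837, 833, 829, 825, 821]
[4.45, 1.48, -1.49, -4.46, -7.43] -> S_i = 4.45 + -2.97*i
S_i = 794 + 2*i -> [794, 796, 798, 800, 802]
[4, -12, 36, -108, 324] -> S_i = 4*-3^i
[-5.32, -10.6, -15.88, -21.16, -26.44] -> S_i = -5.32 + -5.28*i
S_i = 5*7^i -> [5, 35, 245, 1715, 12005]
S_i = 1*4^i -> [1, 4, 16, 64, 256]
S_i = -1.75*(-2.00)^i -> [-1.75, 3.5, -7.0, 14.0, -28.0]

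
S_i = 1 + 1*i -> [1, 2, 3, 4, 5]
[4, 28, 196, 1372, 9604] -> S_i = 4*7^i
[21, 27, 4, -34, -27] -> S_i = Random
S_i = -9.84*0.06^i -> [-9.84, -0.59, -0.04, -0.0, -0.0]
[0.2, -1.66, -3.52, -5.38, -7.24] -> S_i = 0.20 + -1.86*i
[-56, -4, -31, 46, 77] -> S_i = Random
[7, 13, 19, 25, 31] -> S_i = 7 + 6*i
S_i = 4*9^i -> [4, 36, 324, 2916, 26244]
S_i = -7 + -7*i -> [-7, -14, -21, -28, -35]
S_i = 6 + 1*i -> [6, 7, 8, 9, 10]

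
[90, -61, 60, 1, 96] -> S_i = Random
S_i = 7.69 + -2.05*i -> [7.69, 5.64, 3.59, 1.54, -0.51]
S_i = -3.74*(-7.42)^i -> [-3.74, 27.75, -205.91, 1527.86, -11336.71]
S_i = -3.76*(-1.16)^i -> [-3.76, 4.36, -5.06, 5.87, -6.81]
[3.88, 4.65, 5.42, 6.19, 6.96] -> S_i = 3.88 + 0.77*i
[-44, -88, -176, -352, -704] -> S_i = -44*2^i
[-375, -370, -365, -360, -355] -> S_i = -375 + 5*i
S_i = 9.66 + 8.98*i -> [9.66, 18.64, 27.62, 36.6, 45.58]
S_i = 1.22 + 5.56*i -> [1.22, 6.78, 12.34, 17.9, 23.46]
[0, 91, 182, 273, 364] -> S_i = 0 + 91*i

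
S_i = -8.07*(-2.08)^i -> [-8.07, 16.79, -34.91, 72.62, -151.05]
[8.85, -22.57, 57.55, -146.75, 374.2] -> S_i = 8.85*(-2.55)^i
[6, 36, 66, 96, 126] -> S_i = 6 + 30*i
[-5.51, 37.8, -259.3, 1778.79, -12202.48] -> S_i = -5.51*(-6.86)^i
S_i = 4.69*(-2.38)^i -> [4.69, -11.16, 26.57, -63.23, 150.48]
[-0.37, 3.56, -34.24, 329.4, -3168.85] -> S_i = -0.37*(-9.62)^i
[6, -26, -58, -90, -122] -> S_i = 6 + -32*i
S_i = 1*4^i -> [1, 4, 16, 64, 256]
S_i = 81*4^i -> [81, 324, 1296, 5184, 20736]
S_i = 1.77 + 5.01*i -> [1.77, 6.78, 11.79, 16.8, 21.81]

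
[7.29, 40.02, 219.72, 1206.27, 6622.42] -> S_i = 7.29*5.49^i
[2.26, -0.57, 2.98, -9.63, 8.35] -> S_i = Random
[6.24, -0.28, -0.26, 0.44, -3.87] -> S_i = Random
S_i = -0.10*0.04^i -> [-0.1, -0.0, -0.0, -0.0, -0.0]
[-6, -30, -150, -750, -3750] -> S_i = -6*5^i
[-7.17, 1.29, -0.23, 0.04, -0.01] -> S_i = -7.17*(-0.18)^i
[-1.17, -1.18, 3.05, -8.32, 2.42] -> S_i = Random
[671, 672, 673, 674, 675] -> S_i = 671 + 1*i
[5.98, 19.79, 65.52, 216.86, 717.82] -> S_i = 5.98*3.31^i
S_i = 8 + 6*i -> [8, 14, 20, 26, 32]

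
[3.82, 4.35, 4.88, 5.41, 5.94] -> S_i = 3.82 + 0.53*i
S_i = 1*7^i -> [1, 7, 49, 343, 2401]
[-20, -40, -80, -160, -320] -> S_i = -20*2^i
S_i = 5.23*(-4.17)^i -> [5.23, -21.81, 90.94, -379.24, 1581.42]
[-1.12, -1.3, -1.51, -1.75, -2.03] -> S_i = -1.12*1.16^i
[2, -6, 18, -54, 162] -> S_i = 2*-3^i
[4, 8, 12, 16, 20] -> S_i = 4 + 4*i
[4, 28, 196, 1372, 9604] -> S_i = 4*7^i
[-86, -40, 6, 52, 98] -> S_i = -86 + 46*i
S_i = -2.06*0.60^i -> [-2.06, -1.24, -0.74, -0.44, -0.27]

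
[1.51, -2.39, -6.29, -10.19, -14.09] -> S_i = 1.51 + -3.90*i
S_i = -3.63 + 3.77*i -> [-3.63, 0.14, 3.91, 7.68, 11.45]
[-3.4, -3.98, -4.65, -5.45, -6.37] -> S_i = -3.40*1.17^i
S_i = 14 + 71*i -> [14, 85, 156, 227, 298]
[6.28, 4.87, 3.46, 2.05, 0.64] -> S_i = 6.28 + -1.41*i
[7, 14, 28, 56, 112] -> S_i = 7*2^i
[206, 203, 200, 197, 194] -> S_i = 206 + -3*i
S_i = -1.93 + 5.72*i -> [-1.93, 3.79, 9.51, 15.23, 20.95]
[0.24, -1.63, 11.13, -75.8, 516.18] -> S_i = 0.24*(-6.81)^i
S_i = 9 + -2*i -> [9, 7, 5, 3, 1]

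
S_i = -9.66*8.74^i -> [-9.66, -84.43, -737.9, -6449.28, -56366.73]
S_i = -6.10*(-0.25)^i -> [-6.1, 1.52, -0.38, 0.1, -0.02]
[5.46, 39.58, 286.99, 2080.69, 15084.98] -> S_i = 5.46*7.25^i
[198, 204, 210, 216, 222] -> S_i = 198 + 6*i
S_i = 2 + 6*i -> [2, 8, 14, 20, 26]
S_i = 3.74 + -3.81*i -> [3.74, -0.07, -3.88, -7.69, -11.5]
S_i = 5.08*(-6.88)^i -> [5.08, -34.95, 240.46, -1654.36, 11381.97]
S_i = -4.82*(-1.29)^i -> [-4.82, 6.22, -8.02, 10.35, -13.35]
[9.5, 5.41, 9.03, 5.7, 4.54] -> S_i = Random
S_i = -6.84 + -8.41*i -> [-6.84, -15.25, -23.66, -32.07, -40.48]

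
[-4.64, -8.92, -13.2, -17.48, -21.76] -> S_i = -4.64 + -4.28*i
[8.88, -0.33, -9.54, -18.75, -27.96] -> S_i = 8.88 + -9.21*i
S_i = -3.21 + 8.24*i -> [-3.21, 5.03, 13.27, 21.51, 29.75]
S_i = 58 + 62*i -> [58, 120, 182, 244, 306]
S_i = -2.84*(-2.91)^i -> [-2.84, 8.26, -24.05, 69.98, -203.65]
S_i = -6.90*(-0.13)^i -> [-6.9, 0.9, -0.12, 0.02, -0.0]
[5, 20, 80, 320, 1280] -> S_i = 5*4^i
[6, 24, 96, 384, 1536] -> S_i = 6*4^i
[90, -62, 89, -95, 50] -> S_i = Random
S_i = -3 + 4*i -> [-3, 1, 5, 9, 13]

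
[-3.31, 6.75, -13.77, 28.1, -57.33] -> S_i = -3.31*(-2.04)^i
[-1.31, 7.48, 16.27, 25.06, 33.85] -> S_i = -1.31 + 8.79*i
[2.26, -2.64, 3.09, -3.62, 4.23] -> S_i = 2.26*(-1.17)^i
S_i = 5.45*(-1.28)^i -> [5.45, -6.98, 8.93, -11.43, 14.63]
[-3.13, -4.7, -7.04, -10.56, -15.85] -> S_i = -3.13*1.50^i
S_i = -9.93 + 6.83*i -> [-9.93, -3.1, 3.73, 10.56, 17.39]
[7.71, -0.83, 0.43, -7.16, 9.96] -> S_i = Random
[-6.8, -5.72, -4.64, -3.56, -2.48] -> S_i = -6.80 + 1.08*i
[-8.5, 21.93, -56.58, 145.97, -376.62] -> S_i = -8.50*(-2.58)^i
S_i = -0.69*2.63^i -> [-0.69, -1.81, -4.77, -12.55, -33.01]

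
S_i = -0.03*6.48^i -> [-0.03, -0.19, -1.26, -8.16, -52.9]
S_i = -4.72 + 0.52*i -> [-4.72, -4.2, -3.68, -3.16, -2.64]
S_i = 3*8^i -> [3, 24, 192, 1536, 12288]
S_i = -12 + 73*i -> [-12, 61, 134, 207, 280]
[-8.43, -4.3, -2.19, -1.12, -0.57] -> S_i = -8.43*0.51^i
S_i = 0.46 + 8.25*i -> [0.46, 8.71, 16.96, 25.21, 33.46]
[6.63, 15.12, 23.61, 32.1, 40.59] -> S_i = 6.63 + 8.49*i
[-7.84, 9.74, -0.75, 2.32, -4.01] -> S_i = Random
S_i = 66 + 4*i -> [66, 70, 74, 78, 82]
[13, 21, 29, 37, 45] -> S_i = 13 + 8*i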